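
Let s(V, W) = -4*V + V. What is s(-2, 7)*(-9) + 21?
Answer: -33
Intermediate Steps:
s(V, W) = -3*V
s(-2, 7)*(-9) + 21 = -3*(-2)*(-9) + 21 = 6*(-9) + 21 = -54 + 21 = -33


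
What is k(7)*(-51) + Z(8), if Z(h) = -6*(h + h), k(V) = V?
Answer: -453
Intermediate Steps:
Z(h) = -12*h
k(7)*(-51) + Z(8) = 7*(-51) - 12*8 = -357 - 96 = -453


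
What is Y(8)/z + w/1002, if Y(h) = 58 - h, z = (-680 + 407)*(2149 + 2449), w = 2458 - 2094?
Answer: 12690621/34937903 ≈ 0.36323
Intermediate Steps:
w = 364
z = -1255254 (z = -273*4598 = -1255254)
Y(8)/z + w/1002 = (58 - 1*8)/(-1255254) + 364/1002 = (58 - 8)*(-1/1255254) + 364*(1/1002) = 50*(-1/1255254) + 182/501 = -25/627627 + 182/501 = 12690621/34937903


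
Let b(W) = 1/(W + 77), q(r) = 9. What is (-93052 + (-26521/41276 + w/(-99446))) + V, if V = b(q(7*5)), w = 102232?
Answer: -8212149319281111/88251761564 ≈ -93054.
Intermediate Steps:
b(W) = 1/(77 + W)
V = 1/86 (V = 1/(77 + 9) = 1/86 ≈ 0.011628)
(-93052 + (-26521/41276 + w/(-99446))) + V = (-93052 + (-26521/41276 + 102232/(-99446))) + 1/86 = (-93052 + (-26521*1/41276 + 102232*(-1/99446))) + 1/86 = (-93052 + (-26521/41276 - 51116/49723)) + 1/86 = (-93052 - 3428567699/2052366548) + 1/86 = -190980240592195/2052366548 + 1/86 = -8212149319281111/88251761564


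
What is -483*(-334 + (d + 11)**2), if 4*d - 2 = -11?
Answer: 1989477/16 ≈ 1.2434e+5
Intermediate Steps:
d = -9/4 (d = 1/2 + (1/4)*(-11) = 1/2 - 11/4 = -9/4 ≈ -2.2500)
-483*(-334 + (d + 11)**2) = -483*(-334 + (-9/4 + 11)**2) = -483*(-334 + (35/4)**2) = -483*(-334 + 1225/16) = -483*(-4119/16) = 1989477/16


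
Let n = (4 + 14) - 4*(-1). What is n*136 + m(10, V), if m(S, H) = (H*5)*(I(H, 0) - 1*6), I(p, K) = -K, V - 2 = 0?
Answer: 2932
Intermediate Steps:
V = 2 (V = 2 + 0 = 2)
m(S, H) = -30*H (m(S, H) = (H*5)*(-1*0 - 1*6) = (5*H)*(0 - 6) = (5*H)*(-6) = -30*H)
n = 22 (n = 18 + 4 = 22)
n*136 + m(10, V) = 22*136 - 30*2 = 2992 - 60 = 2932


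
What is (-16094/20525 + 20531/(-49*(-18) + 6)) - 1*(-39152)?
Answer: 713999289703/18226200 ≈ 39174.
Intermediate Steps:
(-16094/20525 + 20531/(-49*(-18) + 6)) - 1*(-39152) = (-16094*1/20525 + 20531/(882 + 6)) + 39152 = (-16094/20525 + 20531/888) + 39152 = 407107303/18226200 + 39152 = 713999289703/18226200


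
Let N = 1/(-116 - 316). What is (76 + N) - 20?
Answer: 24191/432 ≈ 55.998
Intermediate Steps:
N = -1/432 (N = 1/(-432) = -1/432 ≈ -0.0023148)
(76 + N) - 20 = (76 - 1/432) - 20 = 32831/432 - 20 = 24191/432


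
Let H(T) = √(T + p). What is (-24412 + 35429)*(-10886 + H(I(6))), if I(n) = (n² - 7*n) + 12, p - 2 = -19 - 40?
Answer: -119931062 + 11017*I*√51 ≈ -1.1993e+8 + 78677.0*I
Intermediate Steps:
p = -57 (p = 2 + (-19 - 40) = 2 - 59 = -57)
I(n) = 12 + n² - 7*n
H(T) = √(-57 + T) (H(T) = √(T - 57) = √(-57 + T))
(-24412 + 35429)*(-10886 + H(I(6))) = (-24412 + 35429)*(-10886 + √(-57 + (12 + 6² - 7*6))) = 11017*(-10886 + √(-57 + (12 + 36 - 42))) = 11017*(-10886 + √(-57 + 6)) = 11017*(-10886 + √(-51)) = 11017*(-10886 + I*√51) = -119931062 + 11017*I*√51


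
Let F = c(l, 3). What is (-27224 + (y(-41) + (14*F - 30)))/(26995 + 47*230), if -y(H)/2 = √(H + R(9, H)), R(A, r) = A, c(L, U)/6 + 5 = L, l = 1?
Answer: -5518/7561 - 8*I*√2/37805 ≈ -0.7298 - 0.00029926*I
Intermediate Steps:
c(L, U) = -30 + 6*L
F = -24 (F = -30 + 6*1 = -30 + 6 = -24)
y(H) = -2*√(9 + H) (y(H) = -2*√(H + 9) = -2*√(9 + H))
(-27224 + (y(-41) + (14*F - 30)))/(26995 + 47*230) = (-27224 + (-2*√(9 - 41) + (14*(-24) - 30)))/(26995 + 47*230) = (-27224 + (-8*I*√2 + (-336 - 30)))/(26995 + 10810) = (-27224 + (-8*I*√2 - 366))/37805 = (-27224 + (-8*I*√2 - 366))*(1/37805) = (-27224 + (-366 - 8*I*√2))*(1/37805) = (-27590 - 8*I*√2)*(1/37805) = -5518/7561 - 8*I*√2/37805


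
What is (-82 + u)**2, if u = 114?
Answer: 1024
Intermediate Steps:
(-82 + u)**2 = (-82 + 114)**2 = 32**2 = 1024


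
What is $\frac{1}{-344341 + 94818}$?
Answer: $- \frac{1}{249523} \approx -4.0076 \cdot 10^{-6}$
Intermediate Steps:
$\frac{1}{-344341 + 94818} = \frac{1}{-249523} = - \frac{1}{249523}$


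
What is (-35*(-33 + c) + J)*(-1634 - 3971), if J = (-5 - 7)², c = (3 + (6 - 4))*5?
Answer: -2376520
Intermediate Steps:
c = 25 (c = (3 + 2)*5 = 5*5 = 25)
J = 144 (J = (-12)² = 144)
(-35*(-33 + c) + J)*(-1634 - 3971) = (-35*(-33 + 25) + 144)*(-1634 - 3971) = (-35*(-8) + 144)*(-5605) = (280 + 144)*(-5605) = 424*(-5605) = -2376520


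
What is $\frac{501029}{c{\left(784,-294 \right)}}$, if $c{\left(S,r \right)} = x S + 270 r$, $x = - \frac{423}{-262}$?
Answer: $- \frac{65634799}{10232964} \approx -6.4141$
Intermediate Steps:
$x = \frac{423}{262}$ ($x = \left(-423\right) \left(- \frac{1}{262}\right) = \frac{423}{262} \approx 1.6145$)
$c{\left(S,r \right)} = 270 r + \frac{423 S}{262}$ ($c{\left(S,r \right)} = \frac{423 S}{262} + 270 r = 270 r + \frac{423 S}{262}$)
$\frac{501029}{c{\left(784,-294 \right)}} = \frac{501029}{270 \left(-294\right) + \frac{423}{262} \cdot 784} = \frac{501029}{-79380 + \frac{165816}{131}} = \frac{501029}{- \frac{10232964}{131}} = 501029 \left(- \frac{131}{10232964}\right) = - \frac{65634799}{10232964}$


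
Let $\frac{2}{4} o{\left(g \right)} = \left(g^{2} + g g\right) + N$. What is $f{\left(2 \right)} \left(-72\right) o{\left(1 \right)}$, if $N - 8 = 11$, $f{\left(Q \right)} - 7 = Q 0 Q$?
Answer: $-21168$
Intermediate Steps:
$f{\left(Q \right)} = 7$ ($f{\left(Q \right)} = 7 + Q 0 Q = 7 + 0 Q = 7 + 0 = 7$)
$N = 19$ ($N = 8 + 11 = 19$)
$o{\left(g \right)} = 38 + 4 g^{2}$ ($o{\left(g \right)} = 2 \left(\left(g^{2} + g g\right) + 19\right) = 2 \left(\left(g^{2} + g^{2}\right) + 19\right) = 2 \left(2 g^{2} + 19\right) = 2 \left(19 + 2 g^{2}\right) = 38 + 4 g^{2}$)
$f{\left(2 \right)} \left(-72\right) o{\left(1 \right)} = 7 \left(-72\right) \left(38 + 4 \cdot 1^{2}\right) = - 504 \left(38 + 4 \cdot 1\right) = - 504 \left(38 + 4\right) = \left(-504\right) 42 = -21168$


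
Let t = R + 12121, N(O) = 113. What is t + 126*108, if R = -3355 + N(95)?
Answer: 22487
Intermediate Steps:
R = -3242 (R = -3355 + 113 = -3242)
t = 8879 (t = -3242 + 12121 = 8879)
t + 126*108 = 8879 + 126*108 = 8879 + 13608 = 22487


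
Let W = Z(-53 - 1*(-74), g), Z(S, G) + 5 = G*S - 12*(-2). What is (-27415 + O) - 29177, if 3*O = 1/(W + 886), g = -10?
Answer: -117994319/2085 ≈ -56592.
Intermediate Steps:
Z(S, G) = 19 + G*S (Z(S, G) = -5 + (G*S - 12*(-2)) = -5 + (G*S + 24) = -5 + (24 + G*S) = 19 + G*S)
W = -191 (W = 19 - 10*(-53 - 1*(-74)) = 19 - 10*(-53 + 74) = 19 - 10*21 = 19 - 210 = -191)
O = 1/2085 (O = 1/(3*(-191 + 886)) = (⅓)/695 = (⅓)*(1/695) = 1/2085 ≈ 0.00047962)
(-27415 + O) - 29177 = (-27415 + 1/2085) - 29177 = -57160274/2085 - 29177 = -117994319/2085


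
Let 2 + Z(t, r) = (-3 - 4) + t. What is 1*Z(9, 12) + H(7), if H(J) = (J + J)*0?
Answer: 0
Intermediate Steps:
H(J) = 0 (H(J) = (2*J)*0 = 0)
Z(t, r) = -9 + t (Z(t, r) = -2 + ((-3 - 4) + t) = -2 + (-7 + t) = -9 + t)
1*Z(9, 12) + H(7) = 1*(-9 + 9) + 0 = 1*0 + 0 = 0 + 0 = 0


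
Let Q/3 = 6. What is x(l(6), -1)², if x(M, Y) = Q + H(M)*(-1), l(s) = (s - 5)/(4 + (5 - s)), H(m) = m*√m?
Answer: (162 - √3)²/81 ≈ 317.11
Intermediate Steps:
Q = 18 (Q = 3*6 = 18)
H(m) = m^(3/2)
l(s) = (-5 + s)/(9 - s)
x(M, Y) = 18 - M^(3/2) (x(M, Y) = 18 + M^(3/2)*(-1) = 18 - M^(3/2))
x(l(6), -1)² = (18 - ((5 - 1*6)/(-9 + 6))^(3/2))² = (18 - ((5 - 6)/(-3))^(3/2))² = (18 - (-⅓*(-1))^(3/2))² = (18 - (⅓)^(3/2))² = (18 - √3/9)²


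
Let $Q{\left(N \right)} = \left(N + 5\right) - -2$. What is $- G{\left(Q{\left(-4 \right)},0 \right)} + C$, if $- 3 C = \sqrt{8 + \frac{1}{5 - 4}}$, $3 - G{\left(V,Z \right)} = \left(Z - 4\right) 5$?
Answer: $-24$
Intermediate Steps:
$Q{\left(N \right)} = 7 + N$ ($Q{\left(N \right)} = \left(5 + N\right) + 2 = 7 + N$)
$G{\left(V,Z \right)} = 23 - 5 Z$ ($G{\left(V,Z \right)} = 3 - \left(Z - 4\right) 5 = 3 - \left(-4 + Z\right) 5 = 3 - \left(-20 + 5 Z\right) = 23 - 5 Z$)
$C = -1$ ($C = - \frac{\sqrt{8 + \frac{1}{5 - 4}}}{3} = - \frac{\sqrt{8 + 1^{-1}}}{3} = - \frac{\sqrt{8 + 1}}{3} = - \frac{\sqrt{9}}{3} = \left(- \frac{1}{3}\right) 3 = -1$)
$- G{\left(Q{\left(-4 \right)},0 \right)} + C = - (23 - 0) - 1 = - (23 + 0) - 1 = \left(-1\right) 23 - 1 = -23 - 1 = -24$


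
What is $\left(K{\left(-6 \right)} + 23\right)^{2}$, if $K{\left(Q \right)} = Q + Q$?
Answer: $121$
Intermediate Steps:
$K{\left(Q \right)} = 2 Q$
$\left(K{\left(-6 \right)} + 23\right)^{2} = \left(2 \left(-6\right) + 23\right)^{2} = \left(-12 + 23\right)^{2} = 11^{2} = 121$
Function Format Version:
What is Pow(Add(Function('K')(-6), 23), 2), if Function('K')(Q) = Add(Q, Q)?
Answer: 121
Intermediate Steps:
Function('K')(Q) = Mul(2, Q)
Pow(Add(Function('K')(-6), 23), 2) = Pow(Add(Mul(2, -6), 23), 2) = Pow(Add(-12, 23), 2) = Pow(11, 2) = 121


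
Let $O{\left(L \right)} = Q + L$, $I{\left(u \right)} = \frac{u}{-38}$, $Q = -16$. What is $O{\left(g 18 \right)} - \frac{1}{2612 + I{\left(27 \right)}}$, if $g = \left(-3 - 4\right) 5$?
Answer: $- \frac{64101972}{99229} \approx -646.0$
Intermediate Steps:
$I{\left(u \right)} = - \frac{u}{38}$ ($I{\left(u \right)} = u \left(- \frac{1}{38}\right) = - \frac{u}{38}$)
$g = -35$ ($g = \left(-7\right) 5 = -35$)
$O{\left(L \right)} = -16 + L$
$O{\left(g 18 \right)} - \frac{1}{2612 + I{\left(27 \right)}} = \left(-16 - 630\right) - \frac{1}{2612 - \frac{27}{38}} = -646 - \frac{1}{\frac{99229}{38}} = -646 - \frac{38}{99229} = - \frac{64101972}{99229}$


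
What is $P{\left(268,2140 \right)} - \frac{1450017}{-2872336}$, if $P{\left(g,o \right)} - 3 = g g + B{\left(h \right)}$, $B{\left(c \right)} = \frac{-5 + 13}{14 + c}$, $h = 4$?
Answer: $\frac{1856826040345}{25851024} \approx 71828.0$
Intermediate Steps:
$B{\left(c \right)} = \frac{8}{14 + c}$
$P{\left(g,o \right)} = \frac{31}{9} + g^{2}$ ($P{\left(g,o \right)} = 3 + \left(g g + \frac{8}{14 + 4}\right) = 3 + \left(g^{2} + \frac{8}{18}\right) = 3 + \left(g^{2} + 8 \cdot \frac{1}{18}\right) = 3 + \left(g^{2} + \frac{4}{9}\right) = 3 + \left(\frac{4}{9} + g^{2}\right) = \frac{31}{9} + g^{2}$)
$P{\left(268,2140 \right)} - \frac{1450017}{-2872336} = \left(\frac{31}{9} + 268^{2}\right) - \frac{1450017}{-2872336} = \left(\frac{31}{9} + 71824\right) - - \frac{1450017}{2872336} = \frac{646447}{9} + \frac{1450017}{2872336} = \frac{1856826040345}{25851024}$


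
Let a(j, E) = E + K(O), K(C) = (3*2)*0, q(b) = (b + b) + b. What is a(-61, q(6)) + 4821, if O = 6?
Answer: 4839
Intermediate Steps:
q(b) = 3*b (q(b) = 2*b + b = 3*b)
K(C) = 0 (K(C) = 6*0 = 0)
a(j, E) = E (a(j, E) = E + 0 = E)
a(-61, q(6)) + 4821 = 3*6 + 4821 = 18 + 4821 = 4839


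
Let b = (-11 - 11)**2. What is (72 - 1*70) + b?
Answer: 486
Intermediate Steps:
b = 484 (b = (-22)**2 = 484)
(72 - 1*70) + b = (72 - 1*70) + 484 = (72 - 70) + 484 = 2 + 484 = 486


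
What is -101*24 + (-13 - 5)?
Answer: -2442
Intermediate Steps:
-101*24 + (-13 - 5) = -2424 - 18 = -2442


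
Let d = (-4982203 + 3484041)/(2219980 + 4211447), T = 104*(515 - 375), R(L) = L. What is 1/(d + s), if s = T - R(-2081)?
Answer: 6431427/107023878545 ≈ 6.0093e-5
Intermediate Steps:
T = 14560 (T = 104*140 = 14560)
d = -1498162/6431427 ≈ -0.23294
s = 16641 (s = 14560 - 1*(-2081) = 14560 + 2081 = 16641)
1/(d + s) = 1/(-1498162/6431427 + 16641) = 1/(107023878545/6431427) = 6431427/107023878545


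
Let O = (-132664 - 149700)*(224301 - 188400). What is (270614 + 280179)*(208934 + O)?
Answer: -5583356160736790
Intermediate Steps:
O = -10137149964 (O = -282364*35901 = -10137149964)
(270614 + 280179)*(208934 + O) = (270614 + 280179)*(208934 - 10137149964) = 550793*(-10136941030) = -5583356160736790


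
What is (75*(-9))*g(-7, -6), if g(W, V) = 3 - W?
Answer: -6750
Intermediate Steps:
(75*(-9))*g(-7, -6) = (75*(-9))*(3 - 1*(-7)) = -675*(3 + 7) = -675*10 = -6750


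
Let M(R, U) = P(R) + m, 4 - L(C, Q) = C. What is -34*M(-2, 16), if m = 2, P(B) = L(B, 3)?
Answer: -272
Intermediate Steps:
L(C, Q) = 4 - C
P(B) = 4 - B
M(R, U) = 6 - R (M(R, U) = (4 - R) + 2 = 6 - R)
-34*M(-2, 16) = -34*(6 - 1*(-2)) = -34*(6 + 2) = -34*8 = -272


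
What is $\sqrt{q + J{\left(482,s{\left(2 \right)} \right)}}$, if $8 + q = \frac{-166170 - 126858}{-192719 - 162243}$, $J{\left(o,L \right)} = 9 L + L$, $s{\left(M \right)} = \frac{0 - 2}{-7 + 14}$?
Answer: $\frac{i \sqrt{15483567741586}}{1242367} \approx 3.1673 i$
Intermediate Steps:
$s{\left(M \right)} = - \frac{2}{7}$
$J{\left(o,L \right)} = 10 L$
$q = - \frac{1273334}{177481}$ ($q = -8 + \frac{-166170 - 126858}{-192719 - 162243} = -8 - \frac{293028}{-354962} = -8 - - \frac{146514}{177481} = -8 + \frac{146514}{177481} = - \frac{1273334}{177481} \approx -7.1745$)
$\sqrt{q + J{\left(482,s{\left(2 \right)} \right)}} = \sqrt{- \frac{1273334}{177481} + 10 \left(- \frac{2}{7}\right)} = \sqrt{- \frac{1273334}{177481} - \frac{20}{7}} = \sqrt{- \frac{12462958}{1242367}} = \frac{i \sqrt{15483567741586}}{1242367}$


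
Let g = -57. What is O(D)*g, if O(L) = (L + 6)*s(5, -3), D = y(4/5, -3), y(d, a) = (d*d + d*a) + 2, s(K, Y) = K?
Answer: -8892/5 ≈ -1778.4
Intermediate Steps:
y(d, a) = 2 + d² + a*d (y(d, a) = (d² + a*d) + 2 = 2 + d² + a*d)
D = 6/25 (D = 2 + (4/5)² - 12/5 = 2 + (4*(⅕))² - 12/5 = 2 + (⅘)² - 3*⅘ = 2 + 16/25 - 12/5 = 6/25 ≈ 0.24000)
O(L) = 30 + 5*L (O(L) = (L + 6)*5 = (6 + L)*5 = 30 + 5*L)
O(D)*g = (30 + 5*(6/25))*(-57) = (30 + 6/5)*(-57) = (156/5)*(-57) = -8892/5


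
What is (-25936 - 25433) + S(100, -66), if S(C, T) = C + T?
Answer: -51335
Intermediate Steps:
(-25936 - 25433) + S(100, -66) = (-25936 - 25433) + (100 - 66) = -51369 + 34 = -51335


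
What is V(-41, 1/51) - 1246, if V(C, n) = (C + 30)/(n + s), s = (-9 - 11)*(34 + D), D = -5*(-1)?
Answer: -49564073/39779 ≈ -1246.0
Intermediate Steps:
D = 5
s = -780 (s = (-9 - 11)*(34 + 5) = -20*39 = -780)
V(C, n) = (30 + C)/(-780 + n) (V(C, n) = (C + 30)/(n - 780) = (30 + C)/(-780 + n))
V(-41, 1/51) - 1246 = (30 - 41)/(-780 + 1/51) - 1246 = -11/(-780 + 1/51) - 1246 = -11/(-39779/51) - 1246 = -51/39779*(-11) - 1246 = 561/39779 - 1246 = -49564073/39779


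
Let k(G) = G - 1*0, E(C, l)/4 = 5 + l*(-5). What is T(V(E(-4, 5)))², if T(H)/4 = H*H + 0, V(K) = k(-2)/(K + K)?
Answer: 1/2560000 ≈ 3.9062e-7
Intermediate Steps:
E(C, l) = 20 - 20*l (E(C, l) = 4*(5 + l*(-5)) = 4*(5 - 5*l) = 20 - 20*l)
k(G) = G (k(G) = G + 0 = G)
V(K) = -1/K (V(K) = -2/(K + K) = -2*1/(2*K) = -1/K)
T(H) = 4*H² (T(H) = 4*(H*H + 0) = 4*(H² + 0) = 4*H²)
T(V(E(-4, 5)))² = (4*(-1/(20 - 20*5))²)² = (4*(-1/(20 - 100))²)² = (4*(-1/(-80))²)² = (4*(-1*(-1/80))²)² = (4*(1/80)²)² = (4*(1/6400))² = (1/1600)² = 1/2560000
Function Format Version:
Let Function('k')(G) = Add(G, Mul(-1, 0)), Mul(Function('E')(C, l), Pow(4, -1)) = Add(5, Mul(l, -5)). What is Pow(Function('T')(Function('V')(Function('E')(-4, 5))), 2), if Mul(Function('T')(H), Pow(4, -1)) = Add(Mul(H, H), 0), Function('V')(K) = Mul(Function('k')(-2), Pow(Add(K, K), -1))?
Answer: Rational(1, 2560000) ≈ 3.9062e-7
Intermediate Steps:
Function('E')(C, l) = Add(20, Mul(-20, l)) (Function('E')(C, l) = Mul(4, Add(5, Mul(l, -5))) = Mul(4, Add(5, Mul(-5, l))) = Add(20, Mul(-20, l)))
Function('k')(G) = G (Function('k')(G) = Add(G, 0) = G)
Function('V')(K) = Mul(-1, Pow(K, -1)) (Function('V')(K) = Mul(-2, Pow(Add(K, K), -1)) = Mul(-2, Pow(Mul(2, K), -1)) = Mul(-2, Mul(Rational(1, 2), Pow(K, -1))) = Mul(-1, Pow(K, -1)))
Function('T')(H) = Mul(4, Pow(H, 2)) (Function('T')(H) = Mul(4, Add(Mul(H, H), 0)) = Mul(4, Add(Pow(H, 2), 0)) = Mul(4, Pow(H, 2)))
Pow(Function('T')(Function('V')(Function('E')(-4, 5))), 2) = Pow(Mul(4, Pow(Mul(-1, Pow(Add(20, Mul(-20, 5)), -1)), 2)), 2) = Pow(Mul(4, Pow(Mul(-1, Pow(Add(20, -100), -1)), 2)), 2) = Pow(Mul(4, Pow(Mul(-1, Pow(-80, -1)), 2)), 2) = Pow(Mul(4, Pow(Mul(-1, Rational(-1, 80)), 2)), 2) = Pow(Mul(4, Pow(Rational(1, 80), 2)), 2) = Pow(Mul(4, Rational(1, 6400)), 2) = Pow(Rational(1, 1600), 2) = Rational(1, 2560000)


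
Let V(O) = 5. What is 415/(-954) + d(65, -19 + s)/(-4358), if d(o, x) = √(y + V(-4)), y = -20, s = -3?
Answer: -415/954 - I*√15/4358 ≈ -0.43501 - 0.00088871*I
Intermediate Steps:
d(o, x) = I*√15 (d(o, x) = √(-20 + 5) = √(-15) = I*√15)
415/(-954) + d(65, -19 + s)/(-4358) = 415/(-954) + (I*√15)/(-4358) = 415*(-1/954) + (I*√15)*(-1/4358) = -415/954 - I*√15/4358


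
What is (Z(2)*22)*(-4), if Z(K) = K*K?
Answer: -352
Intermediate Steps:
Z(K) = K²
(Z(2)*22)*(-4) = (2²*22)*(-4) = (4*22)*(-4) = 88*(-4) = -352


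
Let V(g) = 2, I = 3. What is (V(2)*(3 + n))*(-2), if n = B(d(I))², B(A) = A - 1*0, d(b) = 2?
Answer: -28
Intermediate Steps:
B(A) = A (B(A) = A + 0 = A)
n = 4 (n = 2² = 4)
(V(2)*(3 + n))*(-2) = (2*(3 + 4))*(-2) = (2*7)*(-2) = 14*(-2) = -28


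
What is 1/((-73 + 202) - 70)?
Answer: 1/59 ≈ 0.016949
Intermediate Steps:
1/((-73 + 202) - 70) = 1/(129 - 70) = 1/59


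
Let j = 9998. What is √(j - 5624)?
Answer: 27*√6 ≈ 66.136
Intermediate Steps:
√(j - 5624) = √(9998 - 5624) = √4374 = 27*√6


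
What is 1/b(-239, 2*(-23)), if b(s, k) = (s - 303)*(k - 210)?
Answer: 1/138752 ≈ 7.2071e-6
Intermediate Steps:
b(s, k) = (-303 + s)*(-210 + k)
1/b(-239, 2*(-23)) = 1/(63630 - 606*(-23) - 210*(-239) + (2*(-23))*(-239)) = 1/(63630 - 303*(-46) + 50190 - 46*(-239)) = 1/(63630 + 13938 + 50190 + 10994) = 1/138752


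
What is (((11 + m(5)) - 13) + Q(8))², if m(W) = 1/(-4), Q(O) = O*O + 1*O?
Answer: 77841/16 ≈ 4865.1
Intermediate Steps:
Q(O) = O + O² (Q(O) = O² + O = O + O²)
m(W) = -¼
(((11 + m(5)) - 13) + Q(8))² = (((11 - ¼) - 13) + 8*(1 + 8))² = ((43/4 - 13) + 8*9)² = (-9/4 + 72)² = (279/4)² = 77841/16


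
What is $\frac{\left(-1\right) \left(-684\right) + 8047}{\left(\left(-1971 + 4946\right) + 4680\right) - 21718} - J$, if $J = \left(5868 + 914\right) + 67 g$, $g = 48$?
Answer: $- \frac{140610605}{14063} \approx -9998.6$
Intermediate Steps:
$J = 9998$ ($J = \left(5868 + 914\right) + 67 \cdot 48 = 6782 + 3216 = 9998$)
$\frac{\left(-1\right) \left(-684\right) + 8047}{\left(\left(-1971 + 4946\right) + 4680\right) - 21718} - J = \frac{\left(-1\right) \left(-684\right) + 8047}{\left(\left(-1971 + 4946\right) + 4680\right) - 21718} - 9998 = \frac{684 + 8047}{\left(2975 + 4680\right) - 21718} - 9998 = \frac{8731}{7655 - 21718} - 9998 = \frac{8731}{-14063} - 9998 = 8731 \left(- \frac{1}{14063}\right) - 9998 = - \frac{8731}{14063} - 9998 = - \frac{140610605}{14063}$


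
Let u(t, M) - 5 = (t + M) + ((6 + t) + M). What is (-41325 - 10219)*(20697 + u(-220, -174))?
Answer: -1026756480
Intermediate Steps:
u(t, M) = 11 + 2*M + 2*t (u(t, M) = 5 + ((t + M) + ((6 + t) + M)) = 5 + ((M + t) + (6 + M + t)) = 5 + (6 + 2*M + 2*t) = 11 + 2*M + 2*t)
(-41325 - 10219)*(20697 + u(-220, -174)) = (-41325 - 10219)*(20697 + (11 + 2*(-174) + 2*(-220))) = -51544*(20697 + (11 - 348 - 440)) = -51544*(20697 - 777) = -51544*19920 = -1026756480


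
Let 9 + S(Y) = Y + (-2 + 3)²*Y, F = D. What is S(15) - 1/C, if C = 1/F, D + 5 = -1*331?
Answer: 357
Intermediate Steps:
D = -336 (D = -5 - 1*331 = -5 - 331 = -336)
F = -336
S(Y) = -9 + 2*Y (S(Y) = -9 + (Y + (-2 + 3)²*Y) = -9 + (Y + 1²*Y) = -9 + (Y + 1*Y) = -9 + (Y + Y) = -9 + 2*Y)
C = -1/336 (C = 1/(-336) = -1/336 ≈ -0.0029762)
S(15) - 1/C = (-9 + 2*15) - 1/(-1/336) = (-9 + 30) - 1*(-336) = 21 + 336 = 357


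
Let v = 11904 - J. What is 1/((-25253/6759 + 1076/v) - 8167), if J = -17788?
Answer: -50172057/409940824367 ≈ -0.00012239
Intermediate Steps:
v = 29692 (v = 11904 - 1*(-17788) = 11904 + 17788 = 29692)
1/((-25253/6759 + 1076/v) - 8167) = 1/((-25253/6759 + 1076/29692) - 8167) = 1/((-25253*1/6759 + 1076*(1/29692)) - 8167) = 1/((-25253/6759 + 269/7423) - 8167) = 1/(-185634848/50172057 - 8167) = 1/(-409940824367/50172057) = -50172057/409940824367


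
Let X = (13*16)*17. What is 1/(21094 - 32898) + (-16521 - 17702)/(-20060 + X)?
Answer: 50493971/24381162 ≈ 2.0710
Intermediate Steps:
X = 3536 (X = 208*17 = 3536)
1/(21094 - 32898) + (-16521 - 17702)/(-20060 + X) = 1/(21094 - 32898) + (-16521 - 17702)/(-20060 + 3536) = 1/(-11804) - 34223/(-16524) = -1/11804 - 34223*(-1/16524) = -1/11804 + 34223/16524 = 50493971/24381162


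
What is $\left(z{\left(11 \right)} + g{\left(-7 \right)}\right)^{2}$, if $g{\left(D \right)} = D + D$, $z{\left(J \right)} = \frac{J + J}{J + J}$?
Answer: $169$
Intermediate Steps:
$z{\left(J \right)} = 1$ ($z{\left(J \right)} = \frac{2 J}{2 J} = 2 J \frac{1}{2 J} = 1$)
$g{\left(D \right)} = 2 D$
$\left(z{\left(11 \right)} + g{\left(-7 \right)}\right)^{2} = \left(1 + 2 \left(-7\right)\right)^{2} = \left(1 - 14\right)^{2} = \left(-13\right)^{2} = 169$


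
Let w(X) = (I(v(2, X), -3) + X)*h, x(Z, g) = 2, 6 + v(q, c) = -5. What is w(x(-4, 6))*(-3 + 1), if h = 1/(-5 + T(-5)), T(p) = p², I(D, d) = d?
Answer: ⅒ ≈ 0.10000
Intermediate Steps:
v(q, c) = -11 (v(q, c) = -6 - 5 = -11)
h = 1/20 (h = 1/(-5 + (-5)²) = 1/(-5 + 25) = 1/20 ≈ 0.050000)
w(X) = -3/20 + X/20 (w(X) = (-3 + X)*(1/20) = -3/20 + X/20)
w(x(-4, 6))*(-3 + 1) = (-3/20 + (1/20)*2)*(-3 + 1) = (-3/20 + ⅒)*(-2) = -1/20*(-2) = ⅒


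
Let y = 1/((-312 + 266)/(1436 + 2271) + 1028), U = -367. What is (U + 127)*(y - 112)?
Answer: 3414402344/127025 ≈ 26880.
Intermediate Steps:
y = 3707/3810750 (y = 1/(-46/3707 + 1028) = 1/(3810750/3707) = 3707/3810750 ≈ 0.00097277)
(U + 127)*(y - 112) = (-367 + 127)*(3707/3810750 - 112) = -240*(-426800293/3810750) = 3414402344/127025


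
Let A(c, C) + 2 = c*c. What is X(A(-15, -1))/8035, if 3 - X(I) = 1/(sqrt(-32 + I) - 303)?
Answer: 275157/736150630 + sqrt(191)/736150630 ≈ 0.00037380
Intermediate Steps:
A(c, C) = -2 + c**2 (A(c, C) = -2 + c*c = -2 + c**2)
X(I) = 3 - 1/(-303 + sqrt(-32 + I)) (X(I) = 3 - 1/(sqrt(-32 + I) - 303) = 3 - 1/(-303 + sqrt(-32 + I)))
X(A(-15, -1))/8035 = ((-910 + 3*sqrt(-32 + (-2 + (-15)**2)))/(-303 + sqrt(-32 + (-2 + (-15)**2))))/8035 = ((-910 + 3*sqrt(-32 + (-2 + 225)))/(-303 + sqrt(-32 + (-2 + 225))))*(1/8035) = ((-910 + 3*sqrt(-32 + 223))/(-303 + sqrt(-32 + 223)))*(1/8035) = ((-910 + 3*sqrt(191))/(-303 + sqrt(191)))*(1/8035) = (-910 + 3*sqrt(191))/(8035*(-303 + sqrt(191)))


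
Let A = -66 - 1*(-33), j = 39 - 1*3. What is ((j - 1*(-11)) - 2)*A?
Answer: -1485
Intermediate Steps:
j = 36 (j = 39 - 3 = 36)
A = -33 (A = -66 + 33 = -33)
((j - 1*(-11)) - 2)*A = ((36 - 1*(-11)) - 2)*(-33) = ((36 + 11) - 2)*(-33) = (47 - 2)*(-33) = 45*(-33) = -1485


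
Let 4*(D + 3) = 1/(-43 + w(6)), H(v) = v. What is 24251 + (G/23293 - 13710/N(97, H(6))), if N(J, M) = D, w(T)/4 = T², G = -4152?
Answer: 813079087621/28207823 ≈ 28825.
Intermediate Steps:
w(T) = 4*T²
D = -1211/404 (D = -3 + 1/(4*(-43 + 4*6²)) = -3 + 1/(4*(-43 + 4*36)) = -3 + 1/(4*(-43 + 144)) = -3 + (¼)/101 = -3 + (¼)*(1/101) = -3 + 1/404 = -1211/404 ≈ -2.9975)
N(J, M) = -1211/404
24251 + (G/23293 - 13710/N(97, H(6))) = 24251 + (-4152/23293 - 13710/(-1211/404)) = 24251 + (-4152*1/23293 - 13710*(-404/1211)) = 24251 + (-4152/23293 + 5538840/1211) = 24251 + 129011172048/28207823 = 813079087621/28207823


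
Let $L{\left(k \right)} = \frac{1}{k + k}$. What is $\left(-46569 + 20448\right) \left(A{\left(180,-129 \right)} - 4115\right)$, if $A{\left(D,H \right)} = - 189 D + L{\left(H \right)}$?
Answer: $\frac{85666701517}{86} \approx 9.9612 \cdot 10^{8}$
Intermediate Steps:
$L{\left(k \right)} = \frac{1}{2 k}$
$A{\left(D,H \right)} = \frac{1}{2 H} - 189 D$ ($A{\left(D,H \right)} = - 189 D + \frac{1}{2 H} = \frac{1}{2 H} - 189 D$)
$\left(-46569 + 20448\right) \left(A{\left(180,-129 \right)} - 4115\right) = \left(-46569 + 20448\right) \left(\left(\frac{1}{2 \left(-129\right)} - 34020\right) - 4115\right) = - 26121 \left(\left(\frac{1}{2} \left(- \frac{1}{129}\right) - 34020\right) - 4115\right) = - 26121 \left(\left(- \frac{1}{258} - 34020\right) - 4115\right) = - 26121 \left(- \frac{8777161}{258} - 4115\right) = \left(-26121\right) \left(- \frac{9838831}{258}\right) = \frac{85666701517}{86}$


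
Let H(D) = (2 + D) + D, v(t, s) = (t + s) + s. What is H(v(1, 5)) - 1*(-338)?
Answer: 362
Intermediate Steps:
v(t, s) = t + 2*s (v(t, s) = (s + t) + s = t + 2*s)
H(D) = 2 + 2*D
H(v(1, 5)) - 1*(-338) = (2 + 2*(1 + 2*5)) - 1*(-338) = (2 + 2*(1 + 10)) + 338 = (2 + 2*11) + 338 = (2 + 22) + 338 = 24 + 338 = 362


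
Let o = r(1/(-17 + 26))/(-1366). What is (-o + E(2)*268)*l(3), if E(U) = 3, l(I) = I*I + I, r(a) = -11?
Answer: 6589518/683 ≈ 9647.9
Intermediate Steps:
l(I) = I + I**2 (l(I) = I**2 + I = I + I**2)
o = 11/1366 (o = -11/(-1366) = -11*(-1/1366) = 11/1366 ≈ 0.0080527)
(-o + E(2)*268)*l(3) = (-1*11/1366 + 3*268)*(3*(1 + 3)) = (-11/1366 + 804)*(3*4) = (1098253/1366)*12 = 6589518/683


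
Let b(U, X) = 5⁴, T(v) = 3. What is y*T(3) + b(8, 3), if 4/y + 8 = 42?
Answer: 10631/17 ≈ 625.35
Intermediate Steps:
b(U, X) = 625
y = 2/17 (y = 4/(-8 + 42) = 4/34 = 4*(1/34) = 2/17 ≈ 0.11765)
y*T(3) + b(8, 3) = (2/17)*3 + 625 = 6/17 + 625 = 10631/17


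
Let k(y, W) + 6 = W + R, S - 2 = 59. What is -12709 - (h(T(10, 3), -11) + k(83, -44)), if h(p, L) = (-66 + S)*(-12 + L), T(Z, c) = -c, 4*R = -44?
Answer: -12763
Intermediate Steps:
S = 61 (S = 2 + 59 = 61)
R = -11 (R = (¼)*(-44) = -11)
k(y, W) = -17 + W (k(y, W) = -6 + (W - 11) = -6 + (-11 + W) = -17 + W)
h(p, L) = 60 - 5*L (h(p, L) = (-66 + 61)*(-12 + L) = -5*(-12 + L) = 60 - 5*L)
-12709 - (h(T(10, 3), -11) + k(83, -44)) = -12709 - ((60 - 5*(-11)) + (-17 - 44)) = -12709 - ((60 + 55) - 61) = -12709 - (115 - 61) = -12709 - 1*54 = -12709 - 54 = -12763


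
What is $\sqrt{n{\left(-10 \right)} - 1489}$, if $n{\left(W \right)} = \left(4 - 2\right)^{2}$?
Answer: $3 i \sqrt{165} \approx 38.536 i$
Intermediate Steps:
$n{\left(W \right)} = 4$ ($n{\left(W \right)} = 2^{2} = 4$)
$\sqrt{n{\left(-10 \right)} - 1489} = \sqrt{4 - 1489} = \sqrt{-1485} = 3 i \sqrt{165}$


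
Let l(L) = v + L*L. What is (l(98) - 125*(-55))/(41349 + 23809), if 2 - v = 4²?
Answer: 16465/65158 ≈ 0.25269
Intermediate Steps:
v = -14 (v = 2 - 1*4² = 2 - 1*16 = 2 - 16 = -14)
l(L) = -14 + L² (l(L) = -14 + L*L = -14 + L²)
(l(98) - 125*(-55))/(41349 + 23809) = ((-14 + 98²) - 125*(-55))/(41349 + 23809) = ((-14 + 9604) + 6875)/65158 = (9590 + 6875)*(1/65158) = 16465*(1/65158) = 16465/65158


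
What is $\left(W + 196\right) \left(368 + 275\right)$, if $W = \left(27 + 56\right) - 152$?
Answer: $81661$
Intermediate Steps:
$W = -69$ ($W = 83 - 152 = -69$)
$\left(W + 196\right) \left(368 + 275\right) = \left(-69 + 196\right) \left(368 + 275\right) = 127 \cdot 643 = 81661$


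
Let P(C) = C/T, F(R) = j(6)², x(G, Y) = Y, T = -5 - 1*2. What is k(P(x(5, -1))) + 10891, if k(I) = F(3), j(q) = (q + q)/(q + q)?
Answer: 10892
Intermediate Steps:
T = -7 (T = -5 - 2 = -7)
j(q) = 1 (j(q) = (2*q)/((2*q)) = (2*q)*(1/(2*q)) = 1)
F(R) = 1 (F(R) = 1² = 1)
P(C) = -C/7 (P(C) = C/(-7) = C*(-⅐) = -C/7)
k(I) = 1
k(P(x(5, -1))) + 10891 = 1 + 10891 = 10892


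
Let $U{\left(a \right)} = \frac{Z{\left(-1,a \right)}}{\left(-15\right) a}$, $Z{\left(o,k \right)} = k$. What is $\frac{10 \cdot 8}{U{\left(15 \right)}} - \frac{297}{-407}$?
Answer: $- \frac{44373}{37} \approx -1199.3$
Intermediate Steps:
$U{\left(a \right)} = - \frac{1}{15}$ ($U{\left(a \right)} = \frac{a}{\left(-15\right) a} = a \left(- \frac{1}{15 a}\right) = - \frac{1}{15}$)
$\frac{10 \cdot 8}{U{\left(15 \right)}} - \frac{297}{-407} = \frac{10 \cdot 8}{- \frac{1}{15}} - \frac{297}{-407} = 80 \left(-15\right) - - \frac{27}{37} = -1200 + \frac{27}{37} = - \frac{44373}{37}$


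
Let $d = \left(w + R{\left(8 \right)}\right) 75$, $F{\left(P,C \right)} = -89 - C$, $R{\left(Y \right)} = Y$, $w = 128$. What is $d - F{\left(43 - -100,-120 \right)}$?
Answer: $10169$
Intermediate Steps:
$d = 10200$ ($d = \left(128 + 8\right) 75 = 136 \cdot 75 = 10200$)
$d - F{\left(43 - -100,-120 \right)} = 10200 - \left(-89 - -120\right) = 10200 - \left(-89 + 120\right) = 10200 - 31 = 10169$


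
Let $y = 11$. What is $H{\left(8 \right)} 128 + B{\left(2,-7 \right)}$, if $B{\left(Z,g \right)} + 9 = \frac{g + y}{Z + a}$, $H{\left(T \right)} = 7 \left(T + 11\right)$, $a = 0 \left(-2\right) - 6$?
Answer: $17014$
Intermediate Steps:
$a = -6$ ($a = 0 - 6 = -6$)
$H{\left(T \right)} = 77 + 7 T$ ($H{\left(T \right)} = 7 \left(11 + T\right) = 77 + 7 T$)
$B{\left(Z,g \right)} = -9 + \frac{11 + g}{-6 + Z}$ ($B{\left(Z,g \right)} = -9 + \frac{g + 11}{Z - 6} = -9 + \frac{11 + g}{-6 + Z}$)
$H{\left(8 \right)} 128 + B{\left(2,-7 \right)} = \left(77 + 7 \cdot 8\right) 128 + \frac{65 - 7 - 18}{-6 + 2} = \left(77 + 56\right) 128 + \frac{65 - 7 - 18}{-4} = 133 \cdot 128 - 10 = 17024 - 10 = 17014$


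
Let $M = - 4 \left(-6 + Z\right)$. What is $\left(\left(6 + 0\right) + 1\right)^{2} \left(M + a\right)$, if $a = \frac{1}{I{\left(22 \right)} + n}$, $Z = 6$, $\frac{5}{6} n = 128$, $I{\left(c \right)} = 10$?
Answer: $\frac{245}{818} \approx 0.29951$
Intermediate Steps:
$n = \frac{768}{5}$ ($n = \frac{6}{5} \cdot 128 = \frac{768}{5} \approx 153.6$)
$a = \frac{5}{818}$ ($a = \frac{1}{10 + \frac{768}{5}} = \frac{1}{\frac{818}{5}} = \frac{5}{818} \approx 0.0061125$)
$M = 0$ ($M = - 4 \left(-6 + 6\right) = \left(-4\right) 0 = 0$)
$\left(\left(6 + 0\right) + 1\right)^{2} \left(M + a\right) = \left(\left(6 + 0\right) + 1\right)^{2} \left(0 + \frac{5}{818}\right) = \left(6 + 1\right)^{2} \cdot \frac{5}{818} = 7^{2} \cdot \frac{5}{818} = 49 \cdot \frac{5}{818} = \frac{245}{818}$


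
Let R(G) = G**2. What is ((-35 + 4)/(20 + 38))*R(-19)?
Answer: -11191/58 ≈ -192.95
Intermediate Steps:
((-35 + 4)/(20 + 38))*R(-19) = ((-35 + 4)/(20 + 38))*(-19)**2 = -31/58*361 = -11191/58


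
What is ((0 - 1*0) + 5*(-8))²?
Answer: 1600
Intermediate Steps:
((0 - 1*0) + 5*(-8))² = ((0 + 0) - 40)² = (0 - 40)² = (-40)² = 1600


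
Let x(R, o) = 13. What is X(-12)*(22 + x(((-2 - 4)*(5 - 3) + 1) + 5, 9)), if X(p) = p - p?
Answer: 0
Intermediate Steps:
X(p) = 0
X(-12)*(22 + x(((-2 - 4)*(5 - 3) + 1) + 5, 9)) = 0*(22 + 13) = 0*35 = 0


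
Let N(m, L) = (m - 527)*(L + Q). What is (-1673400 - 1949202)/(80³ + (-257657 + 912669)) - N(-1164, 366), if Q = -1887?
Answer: -500261887289/194502 ≈ -2.5720e+6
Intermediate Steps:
N(m, L) = (-1887 + L)*(-527 + m) (N(m, L) = (m - 527)*(L - 1887) = (-527 + m)*(-1887 + L) = (-1887 + L)*(-527 + m))
(-1673400 - 1949202)/(80³ + (-257657 + 912669)) - N(-1164, 366) = (-1673400 - 1949202)/(80³ + (-257657 + 912669)) - (994449 - 1887*(-1164) - 527*366 + 366*(-1164)) = -3622602/(512000 + 655012) - (994449 + 2196468 - 192882 - 426024) = -3622602/1167012 - 1*2572011 = -3622602*1/1167012 - 2572011 = -603767/194502 - 2572011 = -500261887289/194502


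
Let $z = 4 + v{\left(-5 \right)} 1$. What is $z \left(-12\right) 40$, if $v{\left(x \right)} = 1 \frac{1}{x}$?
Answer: $-1824$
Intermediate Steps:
$v{\left(x \right)} = \frac{1}{x}$
$z = \frac{19}{5}$ ($z = 4 + \frac{1}{-5} \cdot 1 = 4 - \frac{1}{5} = \frac{19}{5} \approx 3.8$)
$z \left(-12\right) 40 = \frac{19}{5} \left(-12\right) 40 = \left(- \frac{228}{5}\right) 40 = -1824$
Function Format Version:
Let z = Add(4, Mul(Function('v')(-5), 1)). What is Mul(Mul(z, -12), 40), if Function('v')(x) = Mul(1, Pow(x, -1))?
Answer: -1824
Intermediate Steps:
Function('v')(x) = Pow(x, -1)
z = Rational(19, 5) (z = Add(4, Mul(Pow(-5, -1), 1)) = Add(4, Mul(Rational(-1, 5), 1)) = Add(4, Rational(-1, 5)) = Rational(19, 5) ≈ 3.8000)
Mul(Mul(z, -12), 40) = Mul(Mul(Rational(19, 5), -12), 40) = Mul(Rational(-228, 5), 40) = -1824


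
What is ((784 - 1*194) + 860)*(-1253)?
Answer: -1816850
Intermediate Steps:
((784 - 1*194) + 860)*(-1253) = ((784 - 194) + 860)*(-1253) = (590 + 860)*(-1253) = 1450*(-1253) = -1816850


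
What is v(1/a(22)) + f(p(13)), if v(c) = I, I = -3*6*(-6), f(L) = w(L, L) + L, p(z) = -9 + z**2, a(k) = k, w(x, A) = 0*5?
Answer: 268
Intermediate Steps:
w(x, A) = 0
f(L) = L (f(L) = 0 + L = L)
I = 108 (I = -18*(-6) = 108)
v(c) = 108
v(1/a(22)) + f(p(13)) = 108 + (-9 + 13**2) = 108 + (-9 + 169) = 108 + 160 = 268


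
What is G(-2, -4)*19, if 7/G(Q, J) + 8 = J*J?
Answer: 133/8 ≈ 16.625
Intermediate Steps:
G(Q, J) = 7/(-8 + J²) (G(Q, J) = 7/(-8 + J*J) = 7/(-8 + J²))
G(-2, -4)*19 = (7/(-8 + (-4)²))*19 = (7/(-8 + 16))*19 = (7/8)*19 = 133/8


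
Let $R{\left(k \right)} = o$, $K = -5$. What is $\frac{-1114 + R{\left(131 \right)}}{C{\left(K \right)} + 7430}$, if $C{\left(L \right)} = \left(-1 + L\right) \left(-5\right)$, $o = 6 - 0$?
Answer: $- \frac{277}{1865} \approx -0.14853$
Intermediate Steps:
$o = 6$ ($o = 6 + 0 = 6$)
$C{\left(L \right)} = 5 - 5 L$
$R{\left(k \right)} = 6$
$\frac{-1114 + R{\left(131 \right)}}{C{\left(K \right)} + 7430} = \frac{-1114 + 6}{\left(5 - -25\right) + 7430} = - \frac{1108}{\left(5 + 25\right) + 7430} = - \frac{1108}{30 + 7430} = - \frac{1108}{7460} = \left(-1108\right) \frac{1}{7460} = - \frac{277}{1865}$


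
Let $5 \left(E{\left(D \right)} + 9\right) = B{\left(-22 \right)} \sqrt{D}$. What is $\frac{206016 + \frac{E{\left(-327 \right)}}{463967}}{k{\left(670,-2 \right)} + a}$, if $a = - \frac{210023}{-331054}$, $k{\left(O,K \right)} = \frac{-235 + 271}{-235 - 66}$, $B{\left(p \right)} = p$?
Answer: $\frac{1360677921715204086}{3400147627099} - \frac{313177084 i \sqrt{327}}{17000738135495} \approx 4.0018 \cdot 10^{5} - 0.00033312 i$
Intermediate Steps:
$k{\left(O,K \right)} = - \frac{36}{301}$ ($k{\left(O,K \right)} = \frac{36}{-301} = 36 \left(- \frac{1}{301}\right) = - \frac{36}{301}$)
$a = \frac{210023}{331054}$ ($a = \left(-210023\right) \left(- \frac{1}{331054}\right) = \frac{210023}{331054} \approx 0.63441$)
$E{\left(D \right)} = -9 - \frac{22 \sqrt{D}}{5}$ ($E{\left(D \right)} = -9 + \frac{\left(-22\right) \sqrt{D}}{5} = -9 - \frac{22 \sqrt{D}}{5}$)
$\frac{206016 + \frac{E{\left(-327 \right)}}{463967}}{k{\left(670,-2 \right)} + a} = \frac{206016 + \frac{-9 - \frac{22 \sqrt{-327}}{5}}{463967}}{- \frac{36}{301} + \frac{210023}{331054}} = \frac{206016 + \left(-9 - \frac{22 i \sqrt{327}}{5}\right) \frac{1}{463967}}{\frac{51298979}{99647254}} = \left(206016 + \left(-9 - \frac{22 i \sqrt{327}}{5}\right) \frac{1}{463967}\right) \frac{99647254}{51298979} = \left(206016 - \left(\frac{9}{463967} + \frac{22 i \sqrt{327}}{2319835}\right)\right) \frac{99647254}{51298979} = \left(\frac{95584625463}{463967} - \frac{22 i \sqrt{327}}{2319835}\right) \frac{99647254}{51298979} = \frac{1360677921715204086}{3400147627099} - \frac{313177084 i \sqrt{327}}{17000738135495}$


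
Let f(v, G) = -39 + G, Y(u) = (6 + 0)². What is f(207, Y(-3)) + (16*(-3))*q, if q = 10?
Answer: -483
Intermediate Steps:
Y(u) = 36 (Y(u) = 6² = 36)
f(207, Y(-3)) + (16*(-3))*q = (-39 + 36) + (16*(-3))*10 = -3 - 48*10 = -3 - 480 = -483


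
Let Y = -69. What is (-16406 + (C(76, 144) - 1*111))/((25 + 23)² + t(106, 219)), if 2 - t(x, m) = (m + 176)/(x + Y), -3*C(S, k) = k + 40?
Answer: -1840195/254781 ≈ -7.2227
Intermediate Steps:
C(S, k) = -40/3 - k/3 (C(S, k) = -(k + 40)/3 = -(40 + k)/3 = -40/3 - k/3)
t(x, m) = 2 - (176 + m)/(-69 + x) (t(x, m) = 2 - (m + 176)/(x - 69) = 2 - (176 + m)/(-69 + x))
(-16406 + (C(76, 144) - 1*111))/((25 + 23)² + t(106, 219)) = (-16406 + ((-40/3 - ⅓*144) - 1*111))/((25 + 23)² + (-314 - 1*219 + 2*106)/(-69 + 106)) = (-16406 + ((-40/3 - 48) - 111))/(48² + (-314 - 219 + 212)/37) = (-16406 + (-184/3 - 111))/(2304 + (1/37)*(-321)) = (-16406 - 517/3)/(2304 - 321/37) = -49735/(3*84927/37) = -49735/3*37/84927 = -1840195/254781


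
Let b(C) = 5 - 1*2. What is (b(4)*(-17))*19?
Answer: -969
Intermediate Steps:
b(C) = 3 (b(C) = 5 - 2 = 3)
(b(4)*(-17))*19 = (3*(-17))*19 = -51*19 = -969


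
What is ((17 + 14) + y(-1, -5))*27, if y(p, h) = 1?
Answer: 864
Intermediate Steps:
((17 + 14) + y(-1, -5))*27 = ((17 + 14) + 1)*27 = (31 + 1)*27 = 32*27 = 864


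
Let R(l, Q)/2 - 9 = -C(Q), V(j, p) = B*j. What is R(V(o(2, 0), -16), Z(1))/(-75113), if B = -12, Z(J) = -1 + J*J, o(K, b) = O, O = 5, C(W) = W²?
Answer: -18/75113 ≈ -0.00023964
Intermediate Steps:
o(K, b) = 5
Z(J) = -1 + J²
V(j, p) = -12*j
R(l, Q) = 18 - 2*Q² (R(l, Q) = 18 + 2*(-Q²) = 18 - 2*Q²)
R(V(o(2, 0), -16), Z(1))/(-75113) = (18 - 2*(-1 + 1²)²)/(-75113) = (18 - 2*(-1 + 1)²)*(-1/75113) = (18 - 2*0²)*(-1/75113) = (18 - 2*0)*(-1/75113) = (18 + 0)*(-1/75113) = 18*(-1/75113) = -18/75113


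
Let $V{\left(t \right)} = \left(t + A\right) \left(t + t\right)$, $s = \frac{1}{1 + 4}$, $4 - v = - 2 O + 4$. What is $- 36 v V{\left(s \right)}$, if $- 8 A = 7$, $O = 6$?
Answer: $\frac{2916}{25} \approx 116.64$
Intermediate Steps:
$v = 12$ ($v = 4 - \left(\left(-2\right) 6 + 4\right) = 4 - \left(-12 + 4\right) = 4 - -8 = 4 + 8 = 12$)
$A = - \frac{7}{8}$ ($A = \left(- \frac{1}{8}\right) 7 = - \frac{7}{8} \approx -0.875$)
$s = \frac{1}{5} \approx 0.2$
$V{\left(t \right)} = 2 t \left(- \frac{7}{8} + t\right)$ ($V{\left(t \right)} = \left(t - \frac{7}{8}\right) \left(t + t\right) = \left(- \frac{7}{8} + t\right) 2 t = 2 t \left(- \frac{7}{8} + t\right)$)
$- 36 v V{\left(s \right)} = \left(-36\right) 12 \cdot \frac{1}{4} \cdot \frac{1}{5} \left(-7 + 8 \cdot \frac{1}{5}\right) = - 432 \cdot \frac{1}{4} \cdot \frac{1}{5} \left(-7 + \frac{8}{5}\right) = - 432 \cdot \frac{1}{4} \cdot \frac{1}{5} \left(- \frac{27}{5}\right) = \left(-432\right) \left(- \frac{27}{100}\right) = \frac{2916}{25}$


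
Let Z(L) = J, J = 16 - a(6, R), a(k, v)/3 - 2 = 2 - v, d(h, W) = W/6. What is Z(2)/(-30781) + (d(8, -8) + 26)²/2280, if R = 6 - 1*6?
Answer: 42118669/157906530 ≈ 0.26673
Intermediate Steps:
R = 0 (R = 6 - 6 = 0)
d(h, W) = W/6 (d(h, W) = W*(⅙) = W/6)
a(k, v) = 12 - 3*v (a(k, v) = 6 + 3*(2 - v) = 6 + (6 - 3*v) = 12 - 3*v)
J = 4 (J = 16 - (12 - 3*0) = 16 - (12 + 0) = 16 - 1*12 = 16 - 12 = 4)
Z(L) = 4
Z(2)/(-30781) + (d(8, -8) + 26)²/2280 = 4/(-30781) + ((⅙)*(-8) + 26)²/2280 = 4*(-1/30781) + (-4/3 + 26)²*(1/2280) = -4/30781 + (74/3)²*(1/2280) = -4/30781 + (5476/9)*(1/2280) = -4/30781 + 1369/5130 = 42118669/157906530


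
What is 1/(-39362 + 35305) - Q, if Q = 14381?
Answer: -58343718/4057 ≈ -14381.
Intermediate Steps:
1/(-39362 + 35305) - Q = 1/(-39362 + 35305) - 1*14381 = 1/(-4057) - 14381 = -1/4057 - 14381 = -58343718/4057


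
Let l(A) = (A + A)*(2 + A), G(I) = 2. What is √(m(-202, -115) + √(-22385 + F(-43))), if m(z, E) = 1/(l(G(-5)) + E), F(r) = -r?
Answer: √(-11 + 1089*I*√22342)/33 ≈ 8.6447 + 8.6453*I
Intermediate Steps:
l(A) = 2*A*(2 + A) (l(A) = (2*A)*(2 + A) = 2*A*(2 + A))
m(z, E) = 1/(16 + E) (m(z, E) = 1/(2*2*(2 + 2) + E) = 1/(2*2*4 + E) = 1/(16 + E))
√(m(-202, -115) + √(-22385 + F(-43))) = √(1/(16 - 115) + √(-22385 - 1*(-43))) = √(1/(-99) + √(-22385 + 43)) = √(-1/99 + √(-22342)) = √(-1/99 + I*√22342)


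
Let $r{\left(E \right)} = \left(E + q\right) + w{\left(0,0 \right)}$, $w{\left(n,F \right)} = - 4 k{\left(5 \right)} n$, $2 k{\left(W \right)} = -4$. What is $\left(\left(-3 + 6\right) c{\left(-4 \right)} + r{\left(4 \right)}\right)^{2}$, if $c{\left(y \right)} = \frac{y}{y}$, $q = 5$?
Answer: $144$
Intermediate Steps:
$k{\left(W \right)} = -2$ ($k{\left(W \right)} = \frac{1}{2} \left(-4\right) = -2$)
$c{\left(y \right)} = 1$
$w{\left(n,F \right)} = 8 n$ ($w{\left(n,F \right)} = \left(-4\right) \left(-2\right) n = 8 n$)
$r{\left(E \right)} = 5 + E$ ($r{\left(E \right)} = \left(E + 5\right) + 8 \cdot 0 = \left(5 + E\right) + 0 = 5 + E$)
$\left(\left(-3 + 6\right) c{\left(-4 \right)} + r{\left(4 \right)}\right)^{2} = \left(\left(-3 + 6\right) 1 + \left(5 + 4\right)\right)^{2} = \left(3 \cdot 1 + 9\right)^{2} = \left(3 + 9\right)^{2} = 12^{2} = 144$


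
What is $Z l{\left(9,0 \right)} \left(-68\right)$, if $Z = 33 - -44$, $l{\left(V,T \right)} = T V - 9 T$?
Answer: $0$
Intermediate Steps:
$l{\left(V,T \right)} = - 9 T + T V$
$Z = 77$ ($Z = 33 + 44 = 77$)
$Z l{\left(9,0 \right)} \left(-68\right) = 77 \cdot 0 \left(-9 + 9\right) \left(-68\right) = 77 \cdot 0 \cdot 0 \left(-68\right) = 77 \cdot 0 \left(-68\right) = 0 \left(-68\right) = 0$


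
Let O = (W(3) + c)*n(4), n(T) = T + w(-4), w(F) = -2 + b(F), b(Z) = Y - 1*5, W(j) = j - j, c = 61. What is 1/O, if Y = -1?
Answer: -1/244 ≈ -0.0040984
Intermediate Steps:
W(j) = 0
b(Z) = -6 (b(Z) = -1 - 1*5 = -1 - 5 = -6)
w(F) = -8 (w(F) = -2 - 6 = -8)
n(T) = -8 + T (n(T) = T - 8 = -8 + T)
O = -244 (O = (0 + 61)*(-8 + 4) = 61*(-4) = -244)
1/O = 1/(-244) = -1/244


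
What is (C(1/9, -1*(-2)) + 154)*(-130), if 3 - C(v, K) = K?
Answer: -20150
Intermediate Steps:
C(v, K) = 3 - K
(C(1/9, -1*(-2)) + 154)*(-130) = ((3 - (-1)*(-2)) + 154)*(-130) = ((3 - 1*2) + 154)*(-130) = ((3 - 2) + 154)*(-130) = (1 + 154)*(-130) = 155*(-130) = -20150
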